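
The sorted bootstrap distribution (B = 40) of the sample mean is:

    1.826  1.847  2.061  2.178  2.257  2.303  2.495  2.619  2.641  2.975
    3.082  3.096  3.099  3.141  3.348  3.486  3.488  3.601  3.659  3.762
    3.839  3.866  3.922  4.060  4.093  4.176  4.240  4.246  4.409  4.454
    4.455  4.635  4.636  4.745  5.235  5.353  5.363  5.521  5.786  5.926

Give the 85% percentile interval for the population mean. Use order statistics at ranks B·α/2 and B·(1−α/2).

(2.061, 5.363)

α = 0.15; lower rank = 40 × 0.075 = 3; upper rank = 40 × 0.925 = 37.
The 3rd smallest replicate is 2.061; the 37th is 5.363.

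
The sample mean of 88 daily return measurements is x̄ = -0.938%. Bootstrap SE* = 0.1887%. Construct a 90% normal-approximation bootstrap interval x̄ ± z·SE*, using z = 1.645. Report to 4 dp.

(-1.2484, -0.6276)

Margin = 1.645 × 0.1887 = 0.31041
Interval: -0.938 ± 0.31041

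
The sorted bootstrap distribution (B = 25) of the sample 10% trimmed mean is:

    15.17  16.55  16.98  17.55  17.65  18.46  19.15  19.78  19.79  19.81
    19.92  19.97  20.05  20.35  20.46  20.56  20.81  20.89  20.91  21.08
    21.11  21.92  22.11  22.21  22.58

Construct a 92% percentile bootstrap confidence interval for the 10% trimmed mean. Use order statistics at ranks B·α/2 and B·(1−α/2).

(15.17, 22.21)

α = 0.08; lower rank = 25 × 0.040 = 1; upper rank = 25 × 0.960 = 24.
The 1st smallest replicate is 15.17; the 24th is 22.21.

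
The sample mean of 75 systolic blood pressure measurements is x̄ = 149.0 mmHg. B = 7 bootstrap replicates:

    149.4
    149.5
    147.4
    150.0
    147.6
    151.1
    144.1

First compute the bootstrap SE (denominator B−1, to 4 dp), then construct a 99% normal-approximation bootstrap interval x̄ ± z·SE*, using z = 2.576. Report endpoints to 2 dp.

Mean of replicates = 148.4429; sum of squared deviations = 32.1771; SE* = √(32.1771/6) = 2.3158
Margin = 2.576 × 2.3158 = 5.966
Interval: 149.0 ± 5.966

(143.03, 154.97)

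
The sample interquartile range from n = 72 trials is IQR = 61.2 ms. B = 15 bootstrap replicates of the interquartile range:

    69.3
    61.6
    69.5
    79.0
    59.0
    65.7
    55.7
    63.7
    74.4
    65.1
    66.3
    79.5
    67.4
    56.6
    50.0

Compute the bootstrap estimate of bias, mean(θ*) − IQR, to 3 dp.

bias = +4.320

mean(θ*) = (69.3 + 61.6 + 69.5 + 79.0 + 59.0 + 65.7 + 55.7 + 63.7 + 74.4 + 65.1 + 66.3 + 79.5 + 67.4 + 56.6 + 50.0) / 15 = 65.5200
bias = 65.5200 − 61.2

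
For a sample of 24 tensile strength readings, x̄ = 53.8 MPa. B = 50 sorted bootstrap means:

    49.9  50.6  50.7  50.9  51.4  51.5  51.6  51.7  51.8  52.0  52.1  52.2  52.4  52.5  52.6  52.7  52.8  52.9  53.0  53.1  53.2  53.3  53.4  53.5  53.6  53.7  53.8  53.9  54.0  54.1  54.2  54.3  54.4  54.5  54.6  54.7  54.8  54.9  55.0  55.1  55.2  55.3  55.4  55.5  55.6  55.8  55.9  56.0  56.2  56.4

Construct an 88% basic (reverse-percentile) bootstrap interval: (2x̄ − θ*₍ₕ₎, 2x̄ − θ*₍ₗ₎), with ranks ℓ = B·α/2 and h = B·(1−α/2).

(51.7, 56.9)

Percentile endpoints at ranks 3 and 47: θ*₍3₎ = 50.7, θ*₍47₎ = 55.9.
Basic interval reflects these around x̄:
  lower = 2 × 53.8 − 55.9 = 51.7
  upper = 2 × 53.8 − 50.7 = 56.9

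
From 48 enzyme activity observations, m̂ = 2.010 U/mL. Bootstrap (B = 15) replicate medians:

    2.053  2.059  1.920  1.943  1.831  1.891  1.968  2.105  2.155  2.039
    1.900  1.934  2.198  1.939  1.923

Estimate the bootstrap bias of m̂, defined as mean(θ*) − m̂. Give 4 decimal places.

bias = −0.0195

mean(θ*) = (2.053 + 2.059 + 1.920 + 1.943 + 1.831 + 1.891 + 1.968 + 2.105 + 2.155 + 2.039 + 1.900 + 1.934 + 2.198 + 1.939 + 1.923) / 15 = 1.99053
bias = 1.99053 − 2.010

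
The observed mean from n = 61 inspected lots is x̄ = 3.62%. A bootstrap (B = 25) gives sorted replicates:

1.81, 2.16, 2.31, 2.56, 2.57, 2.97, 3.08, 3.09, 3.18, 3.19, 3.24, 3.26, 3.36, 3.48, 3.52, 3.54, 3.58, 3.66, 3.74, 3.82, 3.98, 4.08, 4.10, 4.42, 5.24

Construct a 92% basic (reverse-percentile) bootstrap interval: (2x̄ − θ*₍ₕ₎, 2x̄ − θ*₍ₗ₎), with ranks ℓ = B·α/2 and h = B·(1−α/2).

Percentile endpoints at ranks 1 and 24: θ*₍1₎ = 1.81, θ*₍24₎ = 4.42.
Basic interval reflects these around x̄:
  lower = 2 × 3.62 − 4.42 = 2.82
  upper = 2 × 3.62 − 1.81 = 5.43

(2.82, 5.43)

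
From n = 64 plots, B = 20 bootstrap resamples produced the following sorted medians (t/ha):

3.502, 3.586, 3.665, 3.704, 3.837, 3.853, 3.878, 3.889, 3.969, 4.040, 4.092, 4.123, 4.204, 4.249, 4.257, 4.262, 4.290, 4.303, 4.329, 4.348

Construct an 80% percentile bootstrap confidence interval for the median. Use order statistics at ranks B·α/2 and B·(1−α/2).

α = 0.20; lower rank = 20 × 0.100 = 2; upper rank = 20 × 0.900 = 18.
The 2nd smallest replicate is 3.586; the 18th is 4.303.

(3.586, 4.303)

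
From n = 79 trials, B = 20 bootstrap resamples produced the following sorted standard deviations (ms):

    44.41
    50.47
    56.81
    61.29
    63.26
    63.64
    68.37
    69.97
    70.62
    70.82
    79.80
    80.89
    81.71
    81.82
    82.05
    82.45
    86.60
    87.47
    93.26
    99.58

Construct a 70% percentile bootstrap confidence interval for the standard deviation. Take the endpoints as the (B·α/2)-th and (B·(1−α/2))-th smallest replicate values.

(56.81, 86.60)

α = 0.30; lower rank = 20 × 0.150 = 3; upper rank = 20 × 0.850 = 17.
The 3rd smallest replicate is 56.81; the 17th is 86.60.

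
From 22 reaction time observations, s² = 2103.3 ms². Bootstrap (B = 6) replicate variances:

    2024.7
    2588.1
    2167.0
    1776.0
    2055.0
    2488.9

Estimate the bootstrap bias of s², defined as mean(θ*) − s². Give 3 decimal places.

bias = +79.983

mean(θ*) = (2024.7 + 2588.1 + 2167.0 + 1776.0 + 2055.0 + 2488.9) / 6 = 2183.2833
bias = 2183.2833 − 2103.3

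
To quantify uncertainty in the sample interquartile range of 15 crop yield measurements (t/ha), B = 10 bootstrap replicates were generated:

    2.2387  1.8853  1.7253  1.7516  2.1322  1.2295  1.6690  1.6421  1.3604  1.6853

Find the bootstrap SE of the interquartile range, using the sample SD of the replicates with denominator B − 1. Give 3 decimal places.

SE* = 0.307

Bootstrap SE is the standard deviation of the 10 replicate interquartile ranges.
Mean of replicates: (2.2387 + 1.8853 + 1.7253 + 1.7516 + 2.1322 + 1.2295 + 1.6690 + 1.6421 + 1.3604 + 1.6853) / 10 = 17.31940 / 10 = 1.73194
Sum of squared deviations: (+0.50676)² + (+0.15336)² + (−0.00664)² + (+0.01966)² + (+0.40026)² + (−0.50244)² + (−0.06294)² + (−0.08984)² + (−0.37154)² + (−0.04664)² = 0.84566
Variance = 0.84566 / 9 = 0.09396
SE* = √0.09396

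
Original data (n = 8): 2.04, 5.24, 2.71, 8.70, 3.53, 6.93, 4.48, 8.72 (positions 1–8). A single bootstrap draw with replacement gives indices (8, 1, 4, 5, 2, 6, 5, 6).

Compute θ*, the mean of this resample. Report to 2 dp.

Resample values: 8.72, 2.04, 8.70, 3.53, 5.24, 6.93, 3.53, 6.93.
Mean = (8.72 + 2.04 + 8.70 + 3.53 + 5.24 + 6.93 + 3.53 + 6.93) / 8 = 45.620 / 8 = 5.70

θ* = 5.70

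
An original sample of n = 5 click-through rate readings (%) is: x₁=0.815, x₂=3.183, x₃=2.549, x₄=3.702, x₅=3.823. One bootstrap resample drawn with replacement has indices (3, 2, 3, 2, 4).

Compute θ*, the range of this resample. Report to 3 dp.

Resample values: 2.549, 3.183, 2.549, 3.183, 3.702.
Range = 3.702 − 2.549 = 1.153

θ* = 1.153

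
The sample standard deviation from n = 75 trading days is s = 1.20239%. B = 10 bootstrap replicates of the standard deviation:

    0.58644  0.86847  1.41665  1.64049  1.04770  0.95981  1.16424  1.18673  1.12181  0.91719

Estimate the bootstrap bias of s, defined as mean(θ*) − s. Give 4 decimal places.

mean(θ*) = (0.58644 + 0.86847 + 1.41665 + 1.64049 + 1.04770 + 0.95981 + 1.16424 + 1.18673 + 1.12181 + 0.91719) / 10 = 1.09095
bias = 1.09095 − 1.20239

bias = −0.1114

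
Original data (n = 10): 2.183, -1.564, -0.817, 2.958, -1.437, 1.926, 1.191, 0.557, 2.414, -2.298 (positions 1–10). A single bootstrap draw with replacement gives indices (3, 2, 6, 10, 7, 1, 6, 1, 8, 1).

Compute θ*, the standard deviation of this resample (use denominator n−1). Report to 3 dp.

Resample values: -0.817, -1.564, 1.926, -2.298, 1.191, 2.183, 1.926, 2.183, 0.557, 2.183.
Mean = 0.7470; sum of squared deviations = 26.2584
s² = 26.2584 / 9 = 2.9176
s = √2.9176 = 1.708

θ* = 1.708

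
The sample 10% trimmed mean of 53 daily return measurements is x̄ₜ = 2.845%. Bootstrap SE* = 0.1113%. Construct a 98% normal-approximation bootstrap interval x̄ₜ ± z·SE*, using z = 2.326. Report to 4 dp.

(2.5861, 3.1039)

Margin = 2.326 × 0.1113 = 0.25888
Interval: 2.845 ± 0.25888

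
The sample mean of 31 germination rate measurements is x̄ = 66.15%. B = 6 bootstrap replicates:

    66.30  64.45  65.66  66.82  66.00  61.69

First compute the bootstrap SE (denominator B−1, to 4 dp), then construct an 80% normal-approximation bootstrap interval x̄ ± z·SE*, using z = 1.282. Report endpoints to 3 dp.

Mean of replicates = 65.1533; sum of squared deviations = 17.5555; SE* = √(17.5555/5) = 1.8738
Margin = 1.282 × 1.8738 = 2.4022
Interval: 66.15 ± 2.4022

(63.748, 68.552)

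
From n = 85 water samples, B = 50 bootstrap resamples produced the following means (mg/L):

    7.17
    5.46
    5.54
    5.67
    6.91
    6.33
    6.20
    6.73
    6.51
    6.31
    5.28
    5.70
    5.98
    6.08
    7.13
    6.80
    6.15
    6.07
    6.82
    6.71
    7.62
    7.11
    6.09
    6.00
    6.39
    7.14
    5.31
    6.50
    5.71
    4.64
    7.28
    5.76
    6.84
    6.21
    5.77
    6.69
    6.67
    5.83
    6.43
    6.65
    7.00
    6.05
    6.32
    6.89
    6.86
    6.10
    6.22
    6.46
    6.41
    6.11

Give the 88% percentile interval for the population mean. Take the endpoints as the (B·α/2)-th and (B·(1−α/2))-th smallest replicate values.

(5.31, 7.14)

Sorted replicates: 4.64, 5.28, 5.31, 5.46, 5.54, 5.67, 5.70, 5.71, 5.76, 5.77, 5.83, 5.98, 6.00, 6.05, 6.07, 6.08, 6.09, 6.10, 6.11, 6.15, 6.20, 6.21, 6.22, 6.31, 6.32, 6.33, 6.39, 6.41, 6.43, 6.46, 6.50, 6.51, 6.65, 6.67, 6.69, 6.71, 6.73, 6.80, 6.82, 6.84, 6.86, 6.89, 6.91, 7.00, 7.11, 7.13, 7.14, 7.17, 7.28, 7.62
α = 0.12; lower rank = 50 × 0.060 = 3; upper rank = 50 × 0.940 = 47.
The 3rd smallest replicate is 5.31; the 47th is 7.14.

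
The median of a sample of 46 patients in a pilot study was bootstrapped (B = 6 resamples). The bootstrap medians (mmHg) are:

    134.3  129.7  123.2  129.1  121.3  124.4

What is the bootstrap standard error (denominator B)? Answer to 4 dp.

Bootstrap SE is the standard deviation of the 6 replicate medians.
Mean of replicates: (134.3 + 129.7 + 123.2 + 129.1 + 121.3 + 124.4) / 6 = 762.00000 / 6 = 127.00000
Sum of squared deviations: (+7.30000)² + (+2.70000)² + (−3.80000)² + (+2.10000)² + (−5.70000)² + (−2.60000)² = 118.68000
Variance = 118.68000 / 6 = 19.78000
SE* = √19.78000

SE* = 4.4475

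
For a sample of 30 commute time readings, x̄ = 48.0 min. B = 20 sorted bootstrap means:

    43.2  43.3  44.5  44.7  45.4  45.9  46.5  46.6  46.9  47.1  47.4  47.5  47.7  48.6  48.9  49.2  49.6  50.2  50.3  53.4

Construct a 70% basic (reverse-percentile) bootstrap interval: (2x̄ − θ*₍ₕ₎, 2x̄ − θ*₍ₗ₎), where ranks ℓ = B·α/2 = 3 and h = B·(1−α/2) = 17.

(46.4, 51.5)

Percentile endpoints at ranks 3 and 17: θ*₍3₎ = 44.5, θ*₍17₎ = 49.6.
Basic interval reflects these around x̄:
  lower = 2 × 48.0 − 49.6 = 46.4
  upper = 2 × 48.0 − 44.5 = 51.5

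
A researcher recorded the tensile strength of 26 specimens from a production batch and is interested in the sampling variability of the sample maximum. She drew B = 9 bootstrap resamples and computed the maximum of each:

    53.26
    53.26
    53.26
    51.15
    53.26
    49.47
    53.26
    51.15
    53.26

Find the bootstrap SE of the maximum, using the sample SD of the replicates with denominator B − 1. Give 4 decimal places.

SE* = 1.4204

Bootstrap SE is the standard deviation of the 9 replicate maximums.
Mean of replicates: (53.26 + 53.26 + 53.26 + 51.15 + 53.26 + 49.47 + 53.26 + 51.15 + 53.26) / 9 = 471.33000 / 9 = 52.37000
Sum of squared deviations: (+0.89000)² + (+0.89000)² + (+0.89000)² + (−1.22000)² + (+0.89000)² + (−2.90000)² + (+0.89000)² + (−1.22000)² + (+0.89000)² = 16.13940
Variance = 16.13940 / 8 = 2.01742
SE* = √2.01742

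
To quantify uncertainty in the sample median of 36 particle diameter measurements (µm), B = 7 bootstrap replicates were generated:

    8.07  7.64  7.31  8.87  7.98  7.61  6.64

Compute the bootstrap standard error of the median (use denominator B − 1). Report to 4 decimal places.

Bootstrap SE is the standard deviation of the 7 replicate medians.
Mean of replicates: (8.07 + 7.64 + 7.31 + 8.87 + 7.98 + 7.61 + 6.64) / 7 = 54.12000 / 7 = 7.73143
Sum of squared deviations: (+0.33857)² + (−0.09143)² + (−0.42143)² + (+1.13857)² + (+0.24857)² + (−0.12143)² + (−1.09143)² = 2.86469
Variance = 2.86469 / 6 = 0.47745
SE* = √0.47745

SE* = 0.6910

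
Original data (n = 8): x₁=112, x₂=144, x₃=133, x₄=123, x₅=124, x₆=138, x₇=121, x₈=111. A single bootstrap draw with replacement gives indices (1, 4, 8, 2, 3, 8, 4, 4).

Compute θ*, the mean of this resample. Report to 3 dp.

Resample values: 112, 123, 111, 144, 133, 111, 123, 123.
Mean = (112 + 123 + 111 + 144 + 133 + 111 + 123 + 123) / 8 = 980.0 / 8 = 122.500

θ* = 122.500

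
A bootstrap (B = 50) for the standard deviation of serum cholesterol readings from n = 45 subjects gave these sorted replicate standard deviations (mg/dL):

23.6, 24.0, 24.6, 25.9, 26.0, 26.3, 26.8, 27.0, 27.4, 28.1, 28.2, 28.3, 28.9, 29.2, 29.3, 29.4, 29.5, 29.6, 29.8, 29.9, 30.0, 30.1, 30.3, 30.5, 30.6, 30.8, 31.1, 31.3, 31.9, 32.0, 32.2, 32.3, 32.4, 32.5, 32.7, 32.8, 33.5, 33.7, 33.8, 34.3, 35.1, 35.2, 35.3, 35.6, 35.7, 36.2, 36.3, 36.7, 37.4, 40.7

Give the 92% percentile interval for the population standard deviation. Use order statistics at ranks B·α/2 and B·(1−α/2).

α = 0.08; lower rank = 50 × 0.040 = 2; upper rank = 50 × 0.960 = 48.
The 2nd smallest replicate is 24.0; the 48th is 36.7.

(24.0, 36.7)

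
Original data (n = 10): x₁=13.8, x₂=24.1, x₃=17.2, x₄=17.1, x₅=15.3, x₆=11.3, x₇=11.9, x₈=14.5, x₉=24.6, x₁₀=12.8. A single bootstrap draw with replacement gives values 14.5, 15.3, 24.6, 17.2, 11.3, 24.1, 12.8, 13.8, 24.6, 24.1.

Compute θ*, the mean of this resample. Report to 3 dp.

Mean = (14.5 + 15.3 + 24.6 + 17.2 + 11.3 + 24.1 + 12.8 + 13.8 + 24.6 + 24.1) / 10 = 182.30 / 10 = 18.230

θ* = 18.230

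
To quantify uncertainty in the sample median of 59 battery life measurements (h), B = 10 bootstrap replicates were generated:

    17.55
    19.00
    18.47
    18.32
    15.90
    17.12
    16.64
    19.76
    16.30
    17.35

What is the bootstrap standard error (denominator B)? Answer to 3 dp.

SE* = 1.170

Bootstrap SE is the standard deviation of the 10 replicate medians.
Mean of replicates: (17.55 + 19.00 + 18.47 + 18.32 + 15.90 + 17.12 + 16.64 + 19.76 + 16.30 + 17.35) / 10 = 176.4100 / 10 = 17.6410
Sum of squared deviations: (−0.0910)² + (+1.3590)² + (+0.8290)² + (+0.6790)² + (−1.7410)² + (−0.5210)² + (−1.0010)² + (+2.1190)² + (−1.3410)² + (−0.2910)² = 13.6811
Variance = 13.6811 / 10 = 1.3681
SE* = √1.3681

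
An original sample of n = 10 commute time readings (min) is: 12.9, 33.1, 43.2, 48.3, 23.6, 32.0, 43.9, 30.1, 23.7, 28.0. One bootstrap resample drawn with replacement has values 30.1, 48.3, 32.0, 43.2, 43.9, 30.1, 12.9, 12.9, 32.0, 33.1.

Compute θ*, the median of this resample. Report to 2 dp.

θ* = 32.00

Sorted: 12.9, 12.9, 30.1, 30.1, 32.0, 32.0, 33.1, 43.2, 43.9, 48.3
Median = average of the two middle values = 32.00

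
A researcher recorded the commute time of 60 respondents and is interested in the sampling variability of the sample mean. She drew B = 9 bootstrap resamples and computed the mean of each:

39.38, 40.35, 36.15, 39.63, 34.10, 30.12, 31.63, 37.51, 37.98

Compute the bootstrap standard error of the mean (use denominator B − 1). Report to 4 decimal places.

Bootstrap SE is the standard deviation of the 9 replicate means.
Mean of replicates: (39.38 + 40.35 + 36.15 + 39.63 + 34.10 + 30.12 + 31.63 + 37.51 + 37.98) / 9 = 326.85000 / 9 = 36.31667
Sum of squared deviations: (+3.06333)² + (+4.03333)² + (−0.16667)² + (+3.31333)² + (−2.21667)² + (−6.19667)² + (−4.68667)² + (+1.19333)² + (+1.66333)² = 106.12560
Variance = 106.12560 / 8 = 13.26570
SE* = √13.26570

SE* = 3.6422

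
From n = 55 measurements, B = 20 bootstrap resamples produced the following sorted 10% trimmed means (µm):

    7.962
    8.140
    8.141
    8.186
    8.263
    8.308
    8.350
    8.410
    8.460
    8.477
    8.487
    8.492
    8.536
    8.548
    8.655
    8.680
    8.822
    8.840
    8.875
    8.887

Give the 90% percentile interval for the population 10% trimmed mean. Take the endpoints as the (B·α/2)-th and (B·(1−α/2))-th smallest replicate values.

(7.962, 8.875)

α = 0.10; lower rank = 20 × 0.050 = 1; upper rank = 20 × 0.950 = 19.
The 1st smallest replicate is 7.962; the 19th is 8.875.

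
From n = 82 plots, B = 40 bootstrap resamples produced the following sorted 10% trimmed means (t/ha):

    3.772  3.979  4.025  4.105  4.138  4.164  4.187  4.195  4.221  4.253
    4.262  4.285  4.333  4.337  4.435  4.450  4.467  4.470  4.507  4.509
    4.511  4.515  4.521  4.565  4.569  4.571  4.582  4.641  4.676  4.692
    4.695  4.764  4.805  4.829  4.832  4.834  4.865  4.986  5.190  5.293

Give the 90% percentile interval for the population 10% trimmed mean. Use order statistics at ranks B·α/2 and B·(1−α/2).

(3.979, 4.986)

α = 0.10; lower rank = 40 × 0.050 = 2; upper rank = 40 × 0.950 = 38.
The 2nd smallest replicate is 3.979; the 38th is 4.986.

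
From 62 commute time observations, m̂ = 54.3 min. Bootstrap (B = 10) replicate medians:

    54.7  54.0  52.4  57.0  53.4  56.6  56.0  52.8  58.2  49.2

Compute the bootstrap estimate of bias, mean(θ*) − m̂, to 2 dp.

bias = +0.13

mean(θ*) = (54.7 + 54.0 + 52.4 + 57.0 + 53.4 + 56.6 + 56.0 + 52.8 + 58.2 + 49.2) / 10 = 54.430
bias = 54.430 − 54.3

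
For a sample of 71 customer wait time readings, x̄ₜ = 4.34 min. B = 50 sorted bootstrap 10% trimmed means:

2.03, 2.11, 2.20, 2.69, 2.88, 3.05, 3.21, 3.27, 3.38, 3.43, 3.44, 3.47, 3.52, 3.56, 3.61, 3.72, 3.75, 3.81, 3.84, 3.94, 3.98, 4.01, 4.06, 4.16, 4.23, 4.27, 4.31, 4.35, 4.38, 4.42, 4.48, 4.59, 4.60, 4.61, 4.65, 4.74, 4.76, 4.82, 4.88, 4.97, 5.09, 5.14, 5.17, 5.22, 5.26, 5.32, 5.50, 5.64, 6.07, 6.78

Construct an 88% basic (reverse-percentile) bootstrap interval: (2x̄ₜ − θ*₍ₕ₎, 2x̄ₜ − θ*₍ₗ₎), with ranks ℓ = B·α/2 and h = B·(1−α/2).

(3.18, 6.48)

Percentile endpoints at ranks 3 and 47: θ*₍3₎ = 2.20, θ*₍47₎ = 5.50.
Basic interval reflects these around x̄ₜ:
  lower = 2 × 4.34 − 5.50 = 3.18
  upper = 2 × 4.34 − 2.20 = 6.48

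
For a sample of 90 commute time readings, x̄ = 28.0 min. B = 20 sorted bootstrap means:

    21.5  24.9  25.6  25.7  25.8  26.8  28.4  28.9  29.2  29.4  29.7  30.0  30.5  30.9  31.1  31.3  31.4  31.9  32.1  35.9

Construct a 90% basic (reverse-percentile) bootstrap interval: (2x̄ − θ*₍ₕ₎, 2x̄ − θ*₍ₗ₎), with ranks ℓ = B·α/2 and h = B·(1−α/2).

Percentile endpoints at ranks 1 and 19: θ*₍1₎ = 21.5, θ*₍19₎ = 32.1.
Basic interval reflects these around x̄:
  lower = 2 × 28.0 − 32.1 = 23.9
  upper = 2 × 28.0 − 21.5 = 34.5

(23.9, 34.5)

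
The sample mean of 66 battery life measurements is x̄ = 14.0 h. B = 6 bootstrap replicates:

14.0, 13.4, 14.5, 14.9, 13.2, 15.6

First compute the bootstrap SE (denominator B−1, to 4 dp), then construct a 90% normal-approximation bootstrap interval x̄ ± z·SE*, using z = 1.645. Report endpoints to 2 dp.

(12.49, 15.51)

Mean of replicates = 14.2667; sum of squared deviations = 4.1933; SE* = √(4.1933/5) = 0.9158
Margin = 1.645 × 0.9158 = 1.506
Interval: 14.0 ± 1.506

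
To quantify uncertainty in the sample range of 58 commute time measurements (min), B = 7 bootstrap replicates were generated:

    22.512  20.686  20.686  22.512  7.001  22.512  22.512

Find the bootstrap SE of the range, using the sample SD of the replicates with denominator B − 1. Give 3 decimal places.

Bootstrap SE is the standard deviation of the 7 replicate ranges.
Mean of replicates: (22.512 + 20.686 + 20.686 + 22.512 + 7.001 + 22.512 + 22.512) / 7 = 138.4210 / 7 = 19.7744
Sum of squared deviations: (+2.7376)² + (+0.9116)² + (+0.9116)² + (+2.7376)² + (−12.7734)² + (+2.7376)² + (+2.7376)² = 194.7996
Variance = 194.7996 / 6 = 32.4666
SE* = √32.4666

SE* = 5.698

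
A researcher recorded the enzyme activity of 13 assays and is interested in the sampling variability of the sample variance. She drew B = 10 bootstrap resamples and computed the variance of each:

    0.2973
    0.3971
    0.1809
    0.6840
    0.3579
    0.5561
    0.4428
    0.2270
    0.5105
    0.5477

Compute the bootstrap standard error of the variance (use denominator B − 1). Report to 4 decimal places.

SE* = 0.1588

Bootstrap SE is the standard deviation of the 10 replicate variances.
Mean of replicates: (0.2973 + 0.3971 + 0.1809 + 0.6840 + 0.3579 + 0.5561 + 0.4428 + 0.2270 + 0.5105 + 0.5477) / 10 = 4.20130 / 10 = 0.42013
Sum of squared deviations: (−0.12283)² + (−0.02303)² + (−0.23923)² + (+0.26387)² + (−0.06223)² + (+0.13597)² + (+0.02267)² + (−0.19313)² + (+0.09037)² + (+0.12757)² = 0.22709
Variance = 0.22709 / 9 = 0.02523
SE* = √0.02523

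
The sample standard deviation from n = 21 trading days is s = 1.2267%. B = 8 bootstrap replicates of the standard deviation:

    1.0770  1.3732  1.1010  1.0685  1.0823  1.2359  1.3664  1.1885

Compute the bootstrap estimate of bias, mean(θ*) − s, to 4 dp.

mean(θ*) = (1.0770 + 1.3732 + 1.1010 + 1.0685 + 1.0823 + 1.2359 + 1.3664 + 1.1885) / 8 = 1.18660
bias = 1.18660 − 1.2267

bias = −0.0401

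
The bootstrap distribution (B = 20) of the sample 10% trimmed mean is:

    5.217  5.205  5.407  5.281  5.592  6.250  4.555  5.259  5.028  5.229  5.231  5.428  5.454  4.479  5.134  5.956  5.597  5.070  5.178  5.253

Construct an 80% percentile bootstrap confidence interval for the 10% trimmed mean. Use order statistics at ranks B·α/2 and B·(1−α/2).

(4.555, 5.597)

Sorted replicates: 4.479, 4.555, 5.028, 5.070, 5.134, 5.178, 5.205, 5.217, 5.229, 5.231, 5.253, 5.259, 5.281, 5.407, 5.428, 5.454, 5.592, 5.597, 5.956, 6.250
α = 0.20; lower rank = 20 × 0.100 = 2; upper rank = 20 × 0.900 = 18.
The 2nd smallest replicate is 4.555; the 18th is 5.597.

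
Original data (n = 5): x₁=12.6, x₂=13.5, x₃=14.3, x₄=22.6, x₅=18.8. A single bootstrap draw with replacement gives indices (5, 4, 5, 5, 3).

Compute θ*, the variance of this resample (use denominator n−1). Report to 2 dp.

Resample values: 18.8, 22.6, 18.8, 18.8, 14.3.
Mean = 18.6600; sum of squared deviations = 34.5920
s² = 34.5920 / 4 = 8.6480

θ* = 8.65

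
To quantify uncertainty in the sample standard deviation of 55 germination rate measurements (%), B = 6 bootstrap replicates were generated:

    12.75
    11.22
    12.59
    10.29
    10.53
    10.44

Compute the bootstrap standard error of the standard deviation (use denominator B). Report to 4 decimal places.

Bootstrap SE is the standard deviation of the 6 replicate standard deviations.
Mean of replicates: (12.75 + 11.22 + 12.59 + 10.29 + 10.53 + 10.44) / 6 = 67.82000 / 6 = 11.30333
Sum of squared deviations: (+1.44667)² + (−0.08333)² + (+1.28667)² + (−1.01333)² + (−0.77333)² + (−0.86333)² = 6.12553
Variance = 6.12553 / 6 = 1.02092
SE* = √1.02092

SE* = 1.0104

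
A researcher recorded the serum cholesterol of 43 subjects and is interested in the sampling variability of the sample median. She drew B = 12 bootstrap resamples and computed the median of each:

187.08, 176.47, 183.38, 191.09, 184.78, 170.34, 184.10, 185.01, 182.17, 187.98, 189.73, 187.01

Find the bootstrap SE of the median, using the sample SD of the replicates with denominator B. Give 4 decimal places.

Bootstrap SE is the standard deviation of the 12 replicate medians.
Mean of replicates: (187.08 + 176.47 + 183.38 + 191.09 + 184.78 + 170.34 + 184.10 + 185.01 + 182.17 + 187.98 + 189.73 + 187.01) / 12 = 2209.14000 / 12 = 184.09500
Sum of squared deviations: (+2.98500)² + (−7.62500)² + (−0.71500)² + (+6.99500)² + (+0.68500)² + (−13.75500)² + (+0.00500)² + (+0.91500)² + (−1.92500)² + (+3.88500)² + (+5.63500)² + (+2.91500)² = 366.04790
Variance = 366.04790 / 12 = 30.50399
SE* = √30.50399

SE* = 5.5230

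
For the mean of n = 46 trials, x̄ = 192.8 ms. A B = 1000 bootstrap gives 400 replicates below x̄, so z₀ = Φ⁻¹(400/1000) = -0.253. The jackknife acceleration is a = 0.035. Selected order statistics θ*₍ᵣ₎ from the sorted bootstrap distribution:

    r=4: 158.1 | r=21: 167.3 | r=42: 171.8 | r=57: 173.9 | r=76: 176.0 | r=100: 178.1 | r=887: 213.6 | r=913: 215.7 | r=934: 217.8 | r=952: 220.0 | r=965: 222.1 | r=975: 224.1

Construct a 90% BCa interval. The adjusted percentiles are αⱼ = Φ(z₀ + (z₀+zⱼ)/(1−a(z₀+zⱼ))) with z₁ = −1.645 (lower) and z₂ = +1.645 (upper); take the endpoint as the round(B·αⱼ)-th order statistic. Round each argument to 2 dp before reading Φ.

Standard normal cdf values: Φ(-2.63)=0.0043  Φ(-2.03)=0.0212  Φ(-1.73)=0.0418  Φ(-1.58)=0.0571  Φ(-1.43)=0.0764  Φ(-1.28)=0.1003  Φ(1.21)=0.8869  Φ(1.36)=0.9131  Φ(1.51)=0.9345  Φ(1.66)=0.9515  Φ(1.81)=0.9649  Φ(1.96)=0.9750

Lower: z₀ + z₁ = -0.253 + (-1.645) = -1.898; 1 − a(z₀+z₁) = 1 − (0.035)(-1.898) = 1.0664; argument = -0.253 + (-1.898)/1.0664 = -2.0328 → -2.03.
α₁ = Φ(-2.03) = 0.0212; rank = round(1000 × 0.0212) = 21; θ*₍21₎ = 167.3.
Upper: z₀ + z₂ = 1.392; 1 − a(z₀+z₂) = 0.9513; argument = 1.2103 → 1.21; α₂ = 0.8869; rank = 887; θ*₍887₎ = 213.6.

(167.3, 213.6)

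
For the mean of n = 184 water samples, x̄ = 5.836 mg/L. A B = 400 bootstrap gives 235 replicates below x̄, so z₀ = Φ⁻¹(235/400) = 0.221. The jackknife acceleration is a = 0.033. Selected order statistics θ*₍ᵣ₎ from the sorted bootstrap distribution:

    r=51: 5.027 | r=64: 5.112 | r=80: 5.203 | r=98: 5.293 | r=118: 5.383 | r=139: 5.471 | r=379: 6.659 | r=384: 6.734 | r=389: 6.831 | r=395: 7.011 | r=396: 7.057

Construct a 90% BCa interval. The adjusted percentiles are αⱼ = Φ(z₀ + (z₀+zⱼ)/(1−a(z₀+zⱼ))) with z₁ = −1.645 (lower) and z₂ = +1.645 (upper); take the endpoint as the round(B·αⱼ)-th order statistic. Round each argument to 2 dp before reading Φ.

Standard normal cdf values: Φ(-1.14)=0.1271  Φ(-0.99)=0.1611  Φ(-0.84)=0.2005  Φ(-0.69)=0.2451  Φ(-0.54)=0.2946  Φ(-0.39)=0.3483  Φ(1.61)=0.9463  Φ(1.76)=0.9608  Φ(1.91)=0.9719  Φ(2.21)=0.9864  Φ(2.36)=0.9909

(5.027, 7.011)

Lower: z₀ + z₁ = 0.221 + (-1.645) = -1.424; 1 − a(z₀+z₁) = 1 − (0.033)(-1.424) = 1.0470; argument = 0.221 + (-1.424)/1.0470 = -1.1391 → -1.14.
α₁ = Φ(-1.14) = 0.1271; rank = round(400 × 0.1271) = 51; θ*₍51₎ = 5.027.
Upper: z₀ + z₂ = 1.866; 1 − a(z₀+z₂) = 0.9384; argument = 2.2094 → 2.21; α₂ = 0.9864; rank = 395; θ*₍395₎ = 7.011.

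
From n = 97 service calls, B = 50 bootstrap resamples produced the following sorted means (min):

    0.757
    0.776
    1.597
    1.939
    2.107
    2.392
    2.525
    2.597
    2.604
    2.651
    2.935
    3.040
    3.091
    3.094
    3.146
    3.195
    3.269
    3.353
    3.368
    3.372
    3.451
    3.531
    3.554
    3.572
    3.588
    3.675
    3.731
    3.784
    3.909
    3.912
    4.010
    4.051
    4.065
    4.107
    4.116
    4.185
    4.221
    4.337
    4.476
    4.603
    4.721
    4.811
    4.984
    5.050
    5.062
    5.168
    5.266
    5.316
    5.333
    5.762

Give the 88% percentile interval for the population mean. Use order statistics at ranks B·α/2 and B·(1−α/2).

α = 0.12; lower rank = 50 × 0.060 = 3; upper rank = 50 × 0.940 = 47.
The 3rd smallest replicate is 1.597; the 47th is 5.266.

(1.597, 5.266)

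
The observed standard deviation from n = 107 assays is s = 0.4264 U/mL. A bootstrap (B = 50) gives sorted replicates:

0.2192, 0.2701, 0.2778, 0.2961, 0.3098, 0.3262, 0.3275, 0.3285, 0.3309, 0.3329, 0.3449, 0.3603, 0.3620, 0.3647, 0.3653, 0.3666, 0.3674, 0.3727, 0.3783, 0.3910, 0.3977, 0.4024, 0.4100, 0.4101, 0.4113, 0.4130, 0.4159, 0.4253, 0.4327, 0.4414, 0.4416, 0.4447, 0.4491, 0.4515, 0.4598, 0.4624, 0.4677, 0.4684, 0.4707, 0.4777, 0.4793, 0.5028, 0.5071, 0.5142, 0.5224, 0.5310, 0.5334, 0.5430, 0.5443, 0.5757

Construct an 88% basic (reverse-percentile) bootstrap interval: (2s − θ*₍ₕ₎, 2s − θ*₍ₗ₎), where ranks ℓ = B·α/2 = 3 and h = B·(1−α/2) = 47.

(0.3194, 0.5750)

Percentile endpoints at ranks 3 and 47: θ*₍3₎ = 0.2778, θ*₍47₎ = 0.5334.
Basic interval reflects these around s:
  lower = 2 × 0.4264 − 0.5334 = 0.3194
  upper = 2 × 0.4264 − 0.2778 = 0.5750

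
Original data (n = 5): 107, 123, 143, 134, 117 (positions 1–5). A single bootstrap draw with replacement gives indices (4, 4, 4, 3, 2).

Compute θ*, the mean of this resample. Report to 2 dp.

θ* = 133.60

Resample values: 134, 134, 134, 143, 123.
Mean = (134 + 134 + 134 + 143 + 123) / 5 = 668.0 / 5 = 133.60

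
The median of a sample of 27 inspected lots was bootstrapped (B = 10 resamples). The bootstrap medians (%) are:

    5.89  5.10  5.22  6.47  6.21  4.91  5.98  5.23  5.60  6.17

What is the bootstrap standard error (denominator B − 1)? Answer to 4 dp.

Bootstrap SE is the standard deviation of the 10 replicate medians.
Mean of replicates: (5.89 + 5.10 + 5.22 + 6.47 + 6.21 + 4.91 + 5.98 + 5.23 + 5.60 + 6.17) / 10 = 56.78000 / 10 = 5.67800
Sum of squared deviations: (+0.21200)² + (−0.57800)² + (−0.45800)² + (+0.79200)² + (+0.53200)² + (−0.76800)² + (+0.30200)² + (−0.44800)² + (−0.07800)² + (+0.49200)² = 2.62896
Variance = 2.62896 / 9 = 0.29211
SE* = √0.29211

SE* = 0.5405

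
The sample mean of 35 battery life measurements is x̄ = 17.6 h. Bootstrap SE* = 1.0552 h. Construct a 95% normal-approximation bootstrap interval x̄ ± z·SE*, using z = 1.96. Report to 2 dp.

(15.53, 19.67)

Margin = 1.96 × 1.0552 = 2.068
Interval: 17.6 ± 2.068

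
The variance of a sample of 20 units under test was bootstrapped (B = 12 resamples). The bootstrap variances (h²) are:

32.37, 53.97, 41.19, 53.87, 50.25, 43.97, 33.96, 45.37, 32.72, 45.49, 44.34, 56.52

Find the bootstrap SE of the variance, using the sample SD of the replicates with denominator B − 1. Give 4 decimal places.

SE* = 8.3395

Bootstrap SE is the standard deviation of the 12 replicate variances.
Mean of replicates: (32.37 + 53.97 + 41.19 + 53.87 + 50.25 + 43.97 + 33.96 + 45.37 + 32.72 + 45.49 + 44.34 + 56.52) / 12 = 534.02000 / 12 = 44.50167
Sum of squared deviations: (−12.13167)² + (+9.46833)² + (−3.31167)² + (+9.36833)² + (+5.74833)² + (−0.53167)² + (−10.54167)² + (+0.86833)² + (−11.78167)² + (+0.98833)² + (−0.16167)² + (+12.01833)² = 765.01717
Variance = 765.01717 / 11 = 69.54702
SE* = √69.54702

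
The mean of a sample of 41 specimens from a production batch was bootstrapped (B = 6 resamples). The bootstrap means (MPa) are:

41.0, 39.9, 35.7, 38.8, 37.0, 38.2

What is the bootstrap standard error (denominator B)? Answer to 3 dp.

SE* = 1.754

Bootstrap SE is the standard deviation of the 6 replicate means.
Mean of replicates: (41.0 + 39.9 + 35.7 + 38.8 + 37.0 + 38.2) / 6 = 230.6000 / 6 = 38.4333
Sum of squared deviations: (+2.5667)² + (+1.4667)² + (−2.7333)² + (+0.3667)² + (−1.4333)² + (−0.2333)² = 18.4533
Variance = 18.4533 / 6 = 3.0756
SE* = √3.0756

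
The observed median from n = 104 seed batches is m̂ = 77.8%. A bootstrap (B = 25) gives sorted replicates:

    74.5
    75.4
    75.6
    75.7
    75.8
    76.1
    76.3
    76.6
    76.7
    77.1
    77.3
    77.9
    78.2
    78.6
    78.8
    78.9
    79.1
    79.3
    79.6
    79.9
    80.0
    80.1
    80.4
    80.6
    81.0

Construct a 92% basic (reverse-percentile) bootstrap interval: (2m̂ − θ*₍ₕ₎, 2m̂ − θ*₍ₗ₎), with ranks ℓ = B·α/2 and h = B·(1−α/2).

(75.0, 81.1)

Percentile endpoints at ranks 1 and 24: θ*₍1₎ = 74.5, θ*₍24₎ = 80.6.
Basic interval reflects these around m̂:
  lower = 2 × 77.8 − 80.6 = 75.0
  upper = 2 × 77.8 − 74.5 = 81.1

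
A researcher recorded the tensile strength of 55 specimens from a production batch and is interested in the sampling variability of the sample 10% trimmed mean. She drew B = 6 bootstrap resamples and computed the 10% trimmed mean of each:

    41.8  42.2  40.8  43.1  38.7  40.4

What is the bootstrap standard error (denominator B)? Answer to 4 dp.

SE* = 1.4150

Bootstrap SE is the standard deviation of the 6 replicate 10% trimmed means.
Mean of replicates: (41.8 + 42.2 + 40.8 + 43.1 + 38.7 + 40.4) / 6 = 247.00000 / 6 = 41.16667
Sum of squared deviations: (+0.63333)² + (+1.03333)² + (−0.36667)² + (+1.93333)² + (−2.46667)² + (−0.76667)² = 12.01333
Variance = 12.01333 / 6 = 2.00222
SE* = √2.00222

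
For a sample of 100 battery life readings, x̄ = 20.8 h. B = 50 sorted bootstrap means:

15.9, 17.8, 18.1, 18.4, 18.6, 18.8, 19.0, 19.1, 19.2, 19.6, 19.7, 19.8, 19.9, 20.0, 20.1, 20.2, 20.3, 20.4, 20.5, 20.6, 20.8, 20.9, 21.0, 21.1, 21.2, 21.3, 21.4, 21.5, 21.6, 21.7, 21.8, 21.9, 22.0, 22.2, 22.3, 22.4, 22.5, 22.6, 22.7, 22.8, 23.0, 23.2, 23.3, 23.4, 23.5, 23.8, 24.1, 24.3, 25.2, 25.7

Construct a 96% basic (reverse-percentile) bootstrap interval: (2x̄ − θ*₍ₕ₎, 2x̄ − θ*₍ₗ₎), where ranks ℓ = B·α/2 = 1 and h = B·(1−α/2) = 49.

Percentile endpoints at ranks 1 and 49: θ*₍1₎ = 15.9, θ*₍49₎ = 25.2.
Basic interval reflects these around x̄:
  lower = 2 × 20.8 − 25.2 = 16.4
  upper = 2 × 20.8 − 15.9 = 25.7

(16.4, 25.7)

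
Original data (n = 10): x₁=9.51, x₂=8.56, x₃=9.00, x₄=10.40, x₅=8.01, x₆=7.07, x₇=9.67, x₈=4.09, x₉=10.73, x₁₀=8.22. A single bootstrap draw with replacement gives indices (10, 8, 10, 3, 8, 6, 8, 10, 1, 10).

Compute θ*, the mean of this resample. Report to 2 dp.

θ* = 7.07

Resample values: 8.22, 4.09, 8.22, 9.00, 4.09, 7.07, 4.09, 8.22, 9.51, 8.22.
Mean = (8.22 + 4.09 + 8.22 + 9.00 + 4.09 + 7.07 + 4.09 + 8.22 + 9.51 + 8.22) / 10 = 70.730 / 10 = 7.07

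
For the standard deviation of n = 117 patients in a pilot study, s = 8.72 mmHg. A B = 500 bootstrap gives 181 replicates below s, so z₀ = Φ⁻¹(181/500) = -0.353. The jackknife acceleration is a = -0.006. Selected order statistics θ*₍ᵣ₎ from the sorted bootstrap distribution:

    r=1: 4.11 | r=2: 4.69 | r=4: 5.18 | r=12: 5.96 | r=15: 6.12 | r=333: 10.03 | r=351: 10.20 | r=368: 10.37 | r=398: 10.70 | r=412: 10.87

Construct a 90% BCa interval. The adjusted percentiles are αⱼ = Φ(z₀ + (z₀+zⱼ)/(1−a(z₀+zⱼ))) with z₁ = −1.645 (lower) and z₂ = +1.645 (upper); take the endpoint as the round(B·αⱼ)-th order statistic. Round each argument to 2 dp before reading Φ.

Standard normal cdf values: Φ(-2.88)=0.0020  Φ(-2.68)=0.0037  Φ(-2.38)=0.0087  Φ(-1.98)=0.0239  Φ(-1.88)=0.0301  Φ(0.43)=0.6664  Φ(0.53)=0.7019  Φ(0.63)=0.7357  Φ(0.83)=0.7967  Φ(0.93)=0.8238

(5.18, 10.87)

Lower: z₀ + z₁ = -0.353 + (-1.645) = -1.998; 1 − a(z₀+z₁) = 1 − (-0.006)(-1.998) = 0.9880; argument = -0.353 + (-1.998)/0.9880 = -2.3752 → -2.38.
α₁ = Φ(-2.38) = 0.0087; rank = round(500 × 0.0087) = 4; θ*₍4₎ = 5.18.
Upper: z₀ + z₂ = 1.292; 1 − a(z₀+z₂) = 1.0078; argument = 0.9291 → 0.93; α₂ = 0.8238; rank = 412; θ*₍412₎ = 10.87.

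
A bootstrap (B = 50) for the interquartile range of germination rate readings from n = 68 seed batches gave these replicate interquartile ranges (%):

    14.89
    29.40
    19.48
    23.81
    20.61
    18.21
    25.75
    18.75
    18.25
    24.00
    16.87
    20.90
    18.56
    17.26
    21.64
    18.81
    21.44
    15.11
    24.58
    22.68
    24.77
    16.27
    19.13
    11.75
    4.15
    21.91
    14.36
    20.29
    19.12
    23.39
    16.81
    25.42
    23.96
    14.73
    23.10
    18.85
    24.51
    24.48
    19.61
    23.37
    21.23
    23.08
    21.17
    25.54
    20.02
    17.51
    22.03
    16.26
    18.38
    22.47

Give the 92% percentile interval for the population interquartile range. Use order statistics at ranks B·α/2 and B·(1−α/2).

Sorted replicates: 4.15, 11.75, 14.36, 14.73, 14.89, 15.11, 16.26, 16.27, 16.81, 16.87, 17.26, 17.51, 18.21, 18.25, 18.38, 18.56, 18.75, 18.81, 18.85, 19.12, 19.13, 19.48, 19.61, 20.02, 20.29, 20.61, 20.90, 21.17, 21.23, 21.44, 21.64, 21.91, 22.03, 22.47, 22.68, 23.08, 23.10, 23.37, 23.39, 23.81, 23.96, 24.00, 24.48, 24.51, 24.58, 24.77, 25.42, 25.54, 25.75, 29.40
α = 0.08; lower rank = 50 × 0.040 = 2; upper rank = 50 × 0.960 = 48.
The 2nd smallest replicate is 11.75; the 48th is 25.54.

(11.75, 25.54)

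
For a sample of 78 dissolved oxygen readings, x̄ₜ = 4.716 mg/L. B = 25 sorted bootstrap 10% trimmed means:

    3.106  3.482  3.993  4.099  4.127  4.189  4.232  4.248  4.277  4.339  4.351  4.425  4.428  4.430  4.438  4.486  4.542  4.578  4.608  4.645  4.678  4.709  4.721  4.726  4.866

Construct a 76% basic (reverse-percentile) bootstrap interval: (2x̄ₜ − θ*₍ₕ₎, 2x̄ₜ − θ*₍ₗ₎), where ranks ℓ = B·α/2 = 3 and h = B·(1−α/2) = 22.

Percentile endpoints at ranks 3 and 22: θ*₍3₎ = 3.993, θ*₍22₎ = 4.709.
Basic interval reflects these around x̄ₜ:
  lower = 2 × 4.716 − 4.709 = 4.723
  upper = 2 × 4.716 − 3.993 = 5.439

(4.723, 5.439)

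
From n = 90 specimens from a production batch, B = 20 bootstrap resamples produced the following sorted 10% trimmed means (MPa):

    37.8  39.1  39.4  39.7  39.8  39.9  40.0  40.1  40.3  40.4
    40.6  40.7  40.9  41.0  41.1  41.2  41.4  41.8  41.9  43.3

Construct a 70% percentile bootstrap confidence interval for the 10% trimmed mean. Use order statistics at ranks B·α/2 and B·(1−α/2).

α = 0.30; lower rank = 20 × 0.150 = 3; upper rank = 20 × 0.850 = 17.
The 3rd smallest replicate is 39.4; the 17th is 41.4.

(39.4, 41.4)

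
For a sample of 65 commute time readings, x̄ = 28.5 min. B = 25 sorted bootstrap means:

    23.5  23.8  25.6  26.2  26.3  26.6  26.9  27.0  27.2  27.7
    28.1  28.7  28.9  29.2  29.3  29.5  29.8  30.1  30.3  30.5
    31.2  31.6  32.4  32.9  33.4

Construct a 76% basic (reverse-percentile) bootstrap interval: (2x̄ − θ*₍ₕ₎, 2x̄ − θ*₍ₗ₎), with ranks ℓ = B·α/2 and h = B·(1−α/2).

Percentile endpoints at ranks 3 and 22: θ*₍3₎ = 25.6, θ*₍22₎ = 31.6.
Basic interval reflects these around x̄:
  lower = 2 × 28.5 − 31.6 = 25.4
  upper = 2 × 28.5 − 25.6 = 31.4

(25.4, 31.4)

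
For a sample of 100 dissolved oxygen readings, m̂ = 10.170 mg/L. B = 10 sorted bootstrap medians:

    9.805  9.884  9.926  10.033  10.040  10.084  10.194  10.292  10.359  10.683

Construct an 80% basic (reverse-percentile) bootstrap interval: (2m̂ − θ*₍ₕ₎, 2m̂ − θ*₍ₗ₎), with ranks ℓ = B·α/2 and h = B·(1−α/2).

Percentile endpoints at ranks 1 and 9: θ*₍1₎ = 9.805, θ*₍9₎ = 10.359.
Basic interval reflects these around m̂:
  lower = 2 × 10.170 − 10.359 = 9.981
  upper = 2 × 10.170 − 9.805 = 10.535

(9.981, 10.535)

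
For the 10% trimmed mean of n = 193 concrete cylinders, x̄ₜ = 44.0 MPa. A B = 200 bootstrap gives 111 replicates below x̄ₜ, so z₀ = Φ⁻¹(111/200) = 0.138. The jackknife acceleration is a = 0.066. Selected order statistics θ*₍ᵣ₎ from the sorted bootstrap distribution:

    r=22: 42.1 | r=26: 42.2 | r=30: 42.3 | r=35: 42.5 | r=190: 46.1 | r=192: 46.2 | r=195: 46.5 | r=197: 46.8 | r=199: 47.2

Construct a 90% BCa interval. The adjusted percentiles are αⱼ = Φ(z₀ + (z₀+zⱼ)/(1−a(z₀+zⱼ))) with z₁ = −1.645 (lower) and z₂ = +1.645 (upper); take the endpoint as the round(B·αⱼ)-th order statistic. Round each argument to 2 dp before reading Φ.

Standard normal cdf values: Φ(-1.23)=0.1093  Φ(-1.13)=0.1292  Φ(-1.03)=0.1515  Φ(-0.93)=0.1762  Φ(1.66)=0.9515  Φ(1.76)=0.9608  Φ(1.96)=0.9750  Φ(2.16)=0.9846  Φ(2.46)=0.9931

(42.1, 46.8)

Lower: z₀ + z₁ = 0.138 + (-1.645) = -1.507; 1 − a(z₀+z₁) = 1 − (0.066)(-1.507) = 1.0995; argument = 0.138 + (-1.507)/1.0995 = -1.2327 → -1.23.
α₁ = Φ(-1.23) = 0.1093; rank = round(200 × 0.1093) = 22; θ*₍22₎ = 42.1.
Upper: z₀ + z₂ = 1.783; 1 − a(z₀+z₂) = 0.8823; argument = 2.1588 → 2.16; α₂ = 0.9846; rank = 197; θ*₍197₎ = 46.8.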